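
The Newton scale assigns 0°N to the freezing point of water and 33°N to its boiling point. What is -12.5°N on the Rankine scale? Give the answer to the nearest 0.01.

Linear interpolation between the fixed points: C = (-12.5 - 0) × 100 / (33 - 0) = -37.8788°C.
Then -37.8788 × 1.8 + 491.67 = 423.49°R.

423.49°R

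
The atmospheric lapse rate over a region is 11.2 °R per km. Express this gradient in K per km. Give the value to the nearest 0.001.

Since only a temperature interval is involved, the additive offset between the scales drops out.
A change of 1°R is a change of 5/9 K, so 11.2 × 5/9 = 6.222.

6.222 K/km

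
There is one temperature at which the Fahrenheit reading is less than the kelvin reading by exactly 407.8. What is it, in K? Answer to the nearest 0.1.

Let K be the kelvin reading. The Fahrenheit reading is F = 1.8·K - 459.67.
Require F - K = -407.8: (0.8)·K - 459.67 = -407.8.
K = (-407.8 + 459.67) / (0.8) = 64.8.

64.8 K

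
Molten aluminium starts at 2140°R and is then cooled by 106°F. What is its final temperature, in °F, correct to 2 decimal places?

1574.33°F

Initial temperature in Celsius: (2140 - 491.67) × 5/9 = 915.7389°C.
The 106°F change is an interval, so only the factor 5/9 applies: -106 × 5/9 = -58.8889°C.
Final Celsius temperature: 915.7389 - 58.8889 = 856.8500°C.
In Fahrenheit: 856.8500 × 1.8 + 32 = 1574.33°F.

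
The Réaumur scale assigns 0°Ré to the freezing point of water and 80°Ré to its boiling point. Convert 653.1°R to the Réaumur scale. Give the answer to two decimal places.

71.75°Ré

First in Celsius: (653.1 - 491.67) × 5/9 = 89.6833°C.
Linearly onto the Réaumur scale: 0 + (89.6833 / 100) × (80 - 0) = 71.75°Ré.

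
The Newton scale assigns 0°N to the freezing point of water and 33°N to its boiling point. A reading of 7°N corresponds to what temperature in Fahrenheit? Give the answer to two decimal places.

Linear interpolation between the fixed points: C = (7 - 0) × 100 / (33 - 0) = 21.2121°C.
Then 21.2121 × 1.8 + 32 = 70.18°F.

70.18°F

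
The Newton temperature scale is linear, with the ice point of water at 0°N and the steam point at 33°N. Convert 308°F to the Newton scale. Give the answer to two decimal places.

50.60°N

First in Celsius: (308 - 32) × 5/9 = 153.3333°C.
Linearly onto the Newton scale: 0 + (153.3333 / 100) × (33 - 0) = 50.60°N.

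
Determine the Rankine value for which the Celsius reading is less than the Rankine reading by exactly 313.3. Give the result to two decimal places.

90.34°R

Let R be the Rankine reading. The Celsius reading is C = 5/9·R - 273.15.
Require C - R = -313.3: (-4/9)·R - 273.15 = -313.3.
R = (-313.3 + 273.15) / (-4/9) = 90.34.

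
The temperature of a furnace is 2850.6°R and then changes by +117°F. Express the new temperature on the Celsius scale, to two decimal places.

1375.52°C

Initial temperature in Celsius: (2850.6 - 491.67) × 5/9 = 1310.5167°C.
The 117°F change is an interval, so only the factor 5/9 applies: +117 × 5/9 = +65.0000°C.
Final Celsius temperature: 1310.5167 + 65.0000 = 1375.5167°C.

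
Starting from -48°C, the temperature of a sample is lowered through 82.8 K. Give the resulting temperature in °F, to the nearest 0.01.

The 82.8 K change is an interval; Kelvin and Celsius degrees are the same size, so ΔC = -82.8°C.
Final Celsius temperature: -48.0000 - 82.8000 = -130.8000°C.
In Fahrenheit: -130.8000 × 1.8 + 32 = -203.44°F.

-203.44°F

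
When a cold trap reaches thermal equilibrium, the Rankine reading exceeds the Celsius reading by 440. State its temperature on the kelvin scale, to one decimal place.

208.6 K

Let x be the Rankine reading; then the Celsius reading is 5/9·x - 273.15.
(5/9·x - 273.15) - x = -440  ⇒  (-4/9)·x = -166.85  ⇒  x = 375.4125°R.
In Celsius: (375.4125 - 491.67) × 5/9 = -64.5875°C.
In kelvin: -64.5875 + 273.15 = 208.6 K.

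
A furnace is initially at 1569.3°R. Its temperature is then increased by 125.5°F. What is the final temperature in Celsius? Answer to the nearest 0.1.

Initial temperature in Celsius: (1569.3 - 491.67) × 5/9 = 598.6833°C.
The 125.5°F change is an interval, so only the factor 5/9 applies: +125.5 × 5/9 = +69.7222°C.
Final Celsius temperature: 598.6833 + 69.7222 = 668.4056°C.

668.4°C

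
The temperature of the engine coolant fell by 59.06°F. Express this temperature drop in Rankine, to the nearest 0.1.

59.1°R

Fahrenheit and Rankine degrees are the same size, so the interval is unchanged: 59.1.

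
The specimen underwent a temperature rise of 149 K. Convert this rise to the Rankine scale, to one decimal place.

268.2°R

Only the scale ratio 1.8 matters for a change in temperature.
149 × 1.8 = 268.2.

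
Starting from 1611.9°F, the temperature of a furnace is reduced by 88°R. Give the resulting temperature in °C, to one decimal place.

Initial temperature in Celsius: (1611.9 - 32) × 5/9 = 877.7222°C.
The 88°R change is an interval, so only the factor 5/9 applies: -88 × 5/9 = -48.8889°C.
Final Celsius temperature: 877.7222 - 48.8889 = 828.8333°C.

828.8°C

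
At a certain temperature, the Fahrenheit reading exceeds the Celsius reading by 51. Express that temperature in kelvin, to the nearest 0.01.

Let x be the Fahrenheit reading; then the Celsius reading is 5/9·x - 17.7778.
(5/9·x - 17.7778) - x = -51  ⇒  (-4/9)·x = -33.2222  ⇒  x = 74.7500°F.
In Celsius: (74.75 - 32) × 5/9 = 23.7500°C.
In kelvin: 23.7500 + 273.15 = 296.90 K.

296.90 K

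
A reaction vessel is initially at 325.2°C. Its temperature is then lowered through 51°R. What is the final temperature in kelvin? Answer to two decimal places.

570.02 K

The 51°R change is an interval, so only the factor 5/9 applies: -51 × 5/9 = -28.3333°C.
Final Celsius temperature: 325.2000 - 28.3333 = 296.8667°C.
In kelvin: 296.8667 + 273.15 = 570.02 K.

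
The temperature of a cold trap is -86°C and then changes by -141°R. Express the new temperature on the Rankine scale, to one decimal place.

195.9°R

The 141°R change is an interval, so only the factor 5/9 applies: -141 × 5/9 = -78.3333°C.
Final Celsius temperature: -86.0000 - 78.3333 = -164.3333°C.
In Rankine: -164.3333 × 1.8 + 491.67 = 195.9°R.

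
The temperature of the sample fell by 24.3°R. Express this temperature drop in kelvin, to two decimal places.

13.50 K

Only the scale ratio 5/9 matters for a change in temperature.
24.3 × 5/9 = 13.50.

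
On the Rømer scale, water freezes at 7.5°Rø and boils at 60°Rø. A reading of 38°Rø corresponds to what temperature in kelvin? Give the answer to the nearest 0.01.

Linear interpolation between the fixed points: C = (38 - 7.5) × 100 / (60 - 7.5) = 58.0952°C.
Then 58.0952 + 273.15 = 331.25 K.

331.25 K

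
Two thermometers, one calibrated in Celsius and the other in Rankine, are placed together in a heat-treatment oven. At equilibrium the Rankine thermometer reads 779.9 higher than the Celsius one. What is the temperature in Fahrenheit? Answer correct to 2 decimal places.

Let x be the Celsius reading; then the Rankine reading is 1.8·x + 491.67.
(1.8·x + 491.67) - x = 779.9  ⇒  (0.8)·x = 288.23  ⇒  x = 360.2875°C.
In Fahrenheit: 360.2875 × 1.8 + 32 = 680.52°F.

680.52°F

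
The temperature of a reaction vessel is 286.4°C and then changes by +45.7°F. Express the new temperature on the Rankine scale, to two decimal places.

The 45.7°F change is an interval, so only the factor 5/9 applies: +45.7 × 5/9 = +25.3889°C.
Final Celsius temperature: 286.4000 + 25.3889 = 311.7889°C.
In Rankine: 311.7889 × 1.8 + 491.67 = 1052.89°R.

1052.89°R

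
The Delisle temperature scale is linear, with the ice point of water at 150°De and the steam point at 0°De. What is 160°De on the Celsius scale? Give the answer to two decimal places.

-6.67°C

Linear interpolation between the fixed points: C = (160 - 150) × 100 / (0 - 150) = -6.6667°C.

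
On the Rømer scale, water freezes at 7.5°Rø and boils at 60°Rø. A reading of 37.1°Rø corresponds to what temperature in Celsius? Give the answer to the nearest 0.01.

56.38°C

Linear interpolation between the fixed points: C = (37.1 - 7.5) × 100 / (60 - 7.5) = 56.3810°C.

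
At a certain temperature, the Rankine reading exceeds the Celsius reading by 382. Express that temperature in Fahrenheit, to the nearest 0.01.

-214.76°F

Let x be the Rankine reading; then the Celsius reading is 5/9·x - 273.15.
(5/9·x - 273.15) - x = -382  ⇒  (-4/9)·x = -108.85  ⇒  x = 244.9125°R.
In Celsius: (244.9125 - 491.67) × 5/9 = -137.0875°C.
In Fahrenheit: -137.0875 × 1.8 + 32 = -214.76°F.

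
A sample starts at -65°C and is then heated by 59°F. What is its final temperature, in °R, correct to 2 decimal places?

433.67°R

The 59°F change is an interval, so only the factor 5/9 applies: +59 × 5/9 = +32.7778°C.
Final Celsius temperature: -65.0000 + 32.7778 = -32.2222°C.
In Rankine: -32.2222 × 1.8 + 491.67 = 433.67°R.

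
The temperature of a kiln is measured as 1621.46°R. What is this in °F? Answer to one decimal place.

1161.8°F

In Celsius: (1621.46 - 491.67) × 5/9 = 627.6611°C.
In Fahrenheit: 627.6611 × 1.8 + 32 = 1161.8°F.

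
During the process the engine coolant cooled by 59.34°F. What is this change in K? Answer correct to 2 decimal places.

32.97 K

Only the scale ratio 5/9 matters for a change in temperature.
59.34 × 5/9 = 32.97.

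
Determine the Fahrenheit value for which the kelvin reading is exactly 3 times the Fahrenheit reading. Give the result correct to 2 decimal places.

104.47°F

Let F be the Fahrenheit reading. The kelvin reading is K = 5/9·F + 255.372.
Require K = 3·F: 5/9·F + 255.372 = 3·F.
(-22/9)·F = -255.372  ⇒  F = 104.47.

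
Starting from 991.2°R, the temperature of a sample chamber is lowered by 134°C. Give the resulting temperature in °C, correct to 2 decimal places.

Initial temperature in Celsius: (991.2 - 491.67) × 5/9 = 277.5167°C.
Final Celsius temperature: 277.5167 - 134.0000 = 143.5167°C.

143.52°C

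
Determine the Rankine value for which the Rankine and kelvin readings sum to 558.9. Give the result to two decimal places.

Let R be the Rankine reading. The kelvin reading is K = 5/9·R.
Require R + K = 558.9: (14/9)·R = 558.9.
R = (558.9) / (14/9) = 359.29.

359.29°R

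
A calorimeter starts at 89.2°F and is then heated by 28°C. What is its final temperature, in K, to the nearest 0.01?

Initial temperature in Celsius: (89.2 - 32) × 5/9 = 31.7778°C.
Final Celsius temperature: 31.7778 + 28.0000 = 59.7778°C.
In kelvin: 59.7778 + 273.15 = 332.93 K.

332.93 K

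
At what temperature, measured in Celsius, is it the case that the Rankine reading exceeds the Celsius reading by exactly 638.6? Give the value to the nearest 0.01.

183.66°C

Let C be the Celsius reading. The Rankine reading is R = 1.8·C + 491.67.
Require R - C = 638.6: (0.8)·C + 491.67 = 638.6.
C = (638.6 - 491.67) / (0.8) = 183.66.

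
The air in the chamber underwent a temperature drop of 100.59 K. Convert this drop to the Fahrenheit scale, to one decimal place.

181.1°F

Only the scale ratio 1.8 matters for a change in temperature.
100.59 × 1.8 = 181.1.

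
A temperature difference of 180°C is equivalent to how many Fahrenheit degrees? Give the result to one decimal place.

324.0°F

Only the scale ratio 1.8 matters for a change in temperature.
180 × 1.8 = 324.0.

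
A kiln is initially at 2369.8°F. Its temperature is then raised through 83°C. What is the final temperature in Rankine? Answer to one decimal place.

2978.9°R

Initial temperature in Celsius: (2369.8 - 32) × 5/9 = 1298.7778°C.
Final Celsius temperature: 1298.7778 + 83.0000 = 1381.7778°C.
In Rankine: 1381.7778 × 1.8 + 491.67 = 2978.9°R.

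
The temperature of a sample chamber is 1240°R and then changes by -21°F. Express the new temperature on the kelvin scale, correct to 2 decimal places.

Initial temperature in Celsius: (1240 - 491.67) × 5/9 = 415.7389°C.
The 21°F change is an interval, so only the factor 5/9 applies: -21 × 5/9 = -11.6667°C.
Final Celsius temperature: 415.7389 - 11.6667 = 404.0722°C.
In kelvin: 404.0722 + 273.15 = 677.22 K.

677.22 K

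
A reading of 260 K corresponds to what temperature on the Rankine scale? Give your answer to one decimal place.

In Celsius: 260 - 273.15 = -13.1500°C.
In Rankine: -13.1500 × 1.8 + 491.67 = 468.0°R.

468.0°R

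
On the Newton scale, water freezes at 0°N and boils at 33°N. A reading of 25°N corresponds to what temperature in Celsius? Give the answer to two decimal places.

75.76°C

Linear interpolation between the fixed points: C = (25 - 0) × 100 / (33 - 0) = 75.7576°C.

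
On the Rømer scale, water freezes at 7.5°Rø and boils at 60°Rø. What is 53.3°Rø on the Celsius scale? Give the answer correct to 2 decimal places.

87.24°C

Linear interpolation between the fixed points: C = (53.3 - 7.5) × 100 / (60 - 7.5) = 87.2381°C.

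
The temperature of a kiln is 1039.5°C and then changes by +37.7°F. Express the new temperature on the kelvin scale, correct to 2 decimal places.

The 37.7°F change is an interval, so only the factor 5/9 applies: +37.7 × 5/9 = +20.9444°C.
Final Celsius temperature: 1039.5000 + 20.9444 = 1060.4444°C.
In kelvin: 1060.4444 + 273.15 = 1333.59 K.

1333.59 K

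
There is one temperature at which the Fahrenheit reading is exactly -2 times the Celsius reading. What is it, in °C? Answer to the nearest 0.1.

Let C be the Celsius reading. The Fahrenheit reading is F = 1.8·C + 32.
Require F = -2·C: 1.8·C + 32 = -2·C.
(3.8)·C = -32  ⇒  C = -8.4.

-8.4°C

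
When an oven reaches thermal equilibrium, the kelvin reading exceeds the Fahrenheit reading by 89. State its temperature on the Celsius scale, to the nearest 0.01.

190.19°C

Let x be the Fahrenheit reading; then the kelvin reading is 5/9·x + 255.372.
(5/9·x + 255.372) - x = 89  ⇒  (-4/9)·x = -166.372  ⇒  x = 374.3375°F.
In Celsius: (374.3375 - 32) × 5/9 = 190.19°C.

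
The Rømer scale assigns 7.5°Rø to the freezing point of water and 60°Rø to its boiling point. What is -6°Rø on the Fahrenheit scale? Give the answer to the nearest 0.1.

Linear interpolation between the fixed points: C = (-6 - 7.5) × 100 / (60 - 7.5) = -25.7143°C.
Then -25.7143 × 1.8 + 32 = -14.3°F.

-14.3°F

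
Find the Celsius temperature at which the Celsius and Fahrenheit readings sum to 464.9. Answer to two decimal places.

Let C be the Celsius reading. The Fahrenheit reading is F = 1.8·C + 32.
Require C + F = 464.9: (2.8)·C + 32 = 464.9.
C = (464.9 - 32) / (2.8) = 154.61.

154.61°C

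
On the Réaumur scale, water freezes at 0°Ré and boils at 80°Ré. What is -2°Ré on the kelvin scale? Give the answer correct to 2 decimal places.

270.65 K

Linear interpolation between the fixed points: C = (-2 - 0) × 100 / (80 - 0) = -2.5000°C.
Then -2.5000 + 273.15 = 270.65 K.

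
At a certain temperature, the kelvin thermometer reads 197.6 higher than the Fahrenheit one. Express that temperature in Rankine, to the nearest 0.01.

589.66°R

Let x be the Fahrenheit reading; then the kelvin reading is 5/9·x + 255.372.
(5/9·x + 255.372) - x = 197.6  ⇒  (-4/9)·x = -57.7722  ⇒  x = 129.9875°F.
In Celsius: (129.9875 - 32) × 5/9 = 54.4375°C.
In Rankine: 54.4375 × 1.8 + 491.67 = 589.66°R.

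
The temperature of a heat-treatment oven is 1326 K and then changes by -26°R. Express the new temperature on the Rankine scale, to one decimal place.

2360.8°R

Initial temperature in Celsius: 1326 - 273.15 = 1052.8500°C.
The 26°R change is an interval, so only the factor 5/9 applies: -26 × 5/9 = -14.4444°C.
Final Celsius temperature: 1052.8500 - 14.4444 = 1038.4056°C.
In Rankine: 1038.4056 × 1.8 + 491.67 = 2360.8°R.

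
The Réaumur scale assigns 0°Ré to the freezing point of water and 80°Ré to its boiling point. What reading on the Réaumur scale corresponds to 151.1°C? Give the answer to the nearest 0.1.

Linearly onto the Réaumur scale: 0 + (151.1000 / 100) × (80 - 0) = 120.9°Ré.

120.9°Ré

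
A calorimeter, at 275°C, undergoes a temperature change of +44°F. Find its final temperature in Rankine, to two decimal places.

The 44°F change is an interval, so only the factor 5/9 applies: +44 × 5/9 = +24.4444°C.
Final Celsius temperature: 275.0000 + 24.4444 = 299.4444°C.
In Rankine: 299.4444 × 1.8 + 491.67 = 1030.67°R.

1030.67°R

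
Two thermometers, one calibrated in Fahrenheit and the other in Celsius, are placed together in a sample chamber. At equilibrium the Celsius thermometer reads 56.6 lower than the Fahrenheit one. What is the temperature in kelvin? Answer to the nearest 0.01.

303.90 K

Let x be the Fahrenheit reading; then the Celsius reading is 5/9·x - 17.7778.
(5/9·x - 17.7778) - x = -56.6  ⇒  (-4/9)·x = -38.8222  ⇒  x = 87.3500°F.
In Celsius: (87.35 - 32) × 5/9 = 30.7500°C.
In kelvin: 30.7500 + 273.15 = 303.90 K.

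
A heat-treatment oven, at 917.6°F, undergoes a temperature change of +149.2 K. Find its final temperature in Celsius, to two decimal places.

641.20°C

Initial temperature in Celsius: (917.6 - 32) × 5/9 = 492.0000°C.
The 149.2 K change is an interval; Kelvin and Celsius degrees are the same size, so ΔC = +149.2°C.
Final Celsius temperature: 492.0000 + 149.2000 = 641.2000°C.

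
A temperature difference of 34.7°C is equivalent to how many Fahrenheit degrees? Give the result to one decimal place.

An interval of 1°C corresponds to 1.8°F.
34.7 × 1.8 = 62.5.

62.5°F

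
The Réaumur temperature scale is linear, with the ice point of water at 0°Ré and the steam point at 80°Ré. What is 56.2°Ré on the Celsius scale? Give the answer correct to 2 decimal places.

70.25°C

Linear interpolation between the fixed points: C = (56.2 - 0) × 100 / (80 - 0) = 70.2500°C.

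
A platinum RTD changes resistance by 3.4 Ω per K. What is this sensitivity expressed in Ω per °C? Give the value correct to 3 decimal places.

3.400 Ω per °C

Since only a temperature interval is involved, the additive offset between the scales drops out.
A change of 1°C is a change of 1 K, so per °C the value is 3.4 × 1 = 3.400.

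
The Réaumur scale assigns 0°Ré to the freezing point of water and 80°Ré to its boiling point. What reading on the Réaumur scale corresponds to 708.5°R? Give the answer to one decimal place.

96.4°Ré

First in Celsius: (708.5 - 491.67) × 5/9 = 120.4611°C.
Linearly onto the Réaumur scale: 0 + (120.4611 / 100) × (80 - 0) = 96.4°Ré.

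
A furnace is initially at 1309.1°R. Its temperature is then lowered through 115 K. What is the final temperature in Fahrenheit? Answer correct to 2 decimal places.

Initial temperature in Celsius: (1309.1 - 491.67) × 5/9 = 454.1278°C.
The 115 K change is an interval; Kelvin and Celsius degrees are the same size, so ΔC = -115°C.
Final Celsius temperature: 454.1278 - 115.0000 = 339.1278°C.
In Fahrenheit: 339.1278 × 1.8 + 32 = 642.43°F.

642.43°F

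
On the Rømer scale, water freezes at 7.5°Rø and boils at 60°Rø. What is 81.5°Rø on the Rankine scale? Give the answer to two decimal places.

745.38°R

Linear interpolation between the fixed points: C = (81.5 - 7.5) × 100 / (60 - 7.5) = 140.9524°C.
Then 140.9524 × 1.8 + 491.67 = 745.38°R.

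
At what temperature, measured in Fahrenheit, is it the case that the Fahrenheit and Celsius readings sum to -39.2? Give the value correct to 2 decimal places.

Let F be the Fahrenheit reading. The Celsius reading is C = 5/9·F - 17.7778.
Require F + C = -39.2: (14/9)·F - 17.7778 = -39.2.
F = (-39.2 + 17.7778) / (14/9) = -13.77.

-13.77°F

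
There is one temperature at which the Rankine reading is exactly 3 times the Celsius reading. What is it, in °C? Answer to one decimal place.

409.7°C

Let C be the Celsius reading. The Rankine reading is R = 1.8·C + 491.67.
Require R = 3·C: 1.8·C + 491.67 = 3·C.
(-1.2)·C = -491.67  ⇒  C = 409.7.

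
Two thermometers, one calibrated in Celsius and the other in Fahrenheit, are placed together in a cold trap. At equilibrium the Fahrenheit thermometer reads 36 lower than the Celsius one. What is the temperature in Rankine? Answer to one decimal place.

Let x be the Celsius reading; then the Fahrenheit reading is 1.8·x + 32.
(1.8·x + 32) - x = -36  ⇒  (0.8)·x = -68  ⇒  x = -85.0000°C.
In Rankine: -85.0000 × 1.8 + 491.67 = 338.7°R.

338.7°R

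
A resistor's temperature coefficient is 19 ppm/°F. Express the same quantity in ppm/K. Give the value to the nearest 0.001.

Since only a temperature interval is involved, the additive offset between the scales drops out.
A change of 1 K is a change of 1.8°F, so per K the value is 19 × 1.8 = 34.200.

34.200 ppm/K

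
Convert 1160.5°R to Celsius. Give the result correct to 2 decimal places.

In Celsius: (1160.5 - 491.67) × 5/9 = 371.5722°C.

371.57°C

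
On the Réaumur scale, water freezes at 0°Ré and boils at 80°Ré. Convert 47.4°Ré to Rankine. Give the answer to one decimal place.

598.3°R

Linear interpolation between the fixed points: C = (47.4 - 0) × 100 / (80 - 0) = 59.2500°C.
Then 59.2500 × 1.8 + 491.67 = 598.3°R.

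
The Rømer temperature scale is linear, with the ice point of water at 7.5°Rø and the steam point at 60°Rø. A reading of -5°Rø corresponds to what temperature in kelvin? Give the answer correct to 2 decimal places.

249.34 K

Linear interpolation between the fixed points: C = (-5 - 7.5) × 100 / (60 - 7.5) = -23.8095°C.
Then -23.8095 + 273.15 = 249.34 K.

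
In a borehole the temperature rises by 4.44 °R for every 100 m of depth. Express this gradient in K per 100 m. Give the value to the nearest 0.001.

The quantity depends on a temperature interval, so only the ratio of degree sizes applies; the offset between the scales is irrelevant.
A change of 1°R is a change of 5/9 K, so 4.44 × 5/9 = 2.467.

2.467 K/100 m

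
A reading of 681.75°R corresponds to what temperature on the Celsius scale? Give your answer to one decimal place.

In Celsius: (681.75 - 491.67) × 5/9 = 105.6000°C.

105.6°C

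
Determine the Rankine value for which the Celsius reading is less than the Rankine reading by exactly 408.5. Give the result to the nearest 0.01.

Let R be the Rankine reading. The Celsius reading is C = 5/9·R - 273.15.
Require C - R = -408.5: (-4/9)·R - 273.15 = -408.5.
R = (-408.5 + 273.15) / (-4/9) = 304.54.

304.54°R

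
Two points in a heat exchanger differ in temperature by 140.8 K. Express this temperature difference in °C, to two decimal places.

140.80°C

Kelvin and Celsius degrees are the same size, so the interval is unchanged: 140.80.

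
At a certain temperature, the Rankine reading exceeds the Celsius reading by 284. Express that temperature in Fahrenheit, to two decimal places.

Let x be the Rankine reading; then the Celsius reading is 5/9·x - 273.15.
(5/9·x - 273.15) - x = -284  ⇒  (-4/9)·x = -10.85  ⇒  x = 24.4125°R.
In Celsius: (24.4125 - 491.67) × 5/9 = -259.5875°C.
In Fahrenheit: -259.5875 × 1.8 + 32 = -435.26°F.

-435.26°F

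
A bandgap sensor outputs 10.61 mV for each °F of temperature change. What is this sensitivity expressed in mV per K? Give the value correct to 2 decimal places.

19.10 mV per K

The quantity depends on a temperature interval, so only the ratio of degree sizes applies; the offset between the scales is irrelevant.
A change of 1 K is a change of 1.8°F, so per K the value is 10.61 × 1.8 = 19.10.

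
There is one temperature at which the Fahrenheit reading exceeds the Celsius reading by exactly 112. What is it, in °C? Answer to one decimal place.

Let C be the Celsius reading. The Fahrenheit reading is F = 1.8·C + 32.
Require F - C = 112: (0.8)·C + 32 = 112.
C = (112 - 32) / (0.8) = 100.0.

100.0°C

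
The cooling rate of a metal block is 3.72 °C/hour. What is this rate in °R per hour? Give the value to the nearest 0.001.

The quantity depends on a temperature interval, so only the ratio of degree sizes applies; the offset between the scales is irrelevant.
A change of 1°C is a change of 1.8°R, so 3.72 × 1.8 = 6.696.

6.696 °R/hour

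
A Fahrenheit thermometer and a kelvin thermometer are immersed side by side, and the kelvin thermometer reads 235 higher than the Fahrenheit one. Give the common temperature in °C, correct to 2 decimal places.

Let x be the Fahrenheit reading; then the kelvin reading is 5/9·x + 255.372.
(5/9·x + 255.372) - x = 235  ⇒  (-4/9)·x = -20.3722  ⇒  x = 45.8375°F.
In Celsius: (45.8375 - 32) × 5/9 = 7.69°C.

7.69°C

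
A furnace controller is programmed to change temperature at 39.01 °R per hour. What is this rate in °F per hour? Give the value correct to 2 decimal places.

Since only a temperature interval is involved, the additive offset between the scales drops out.
A change of 1°R is a change of 1°F, so 39.01 × 1 = 39.01.

39.01 °F/hour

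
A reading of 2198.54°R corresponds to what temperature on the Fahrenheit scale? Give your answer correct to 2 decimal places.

1738.87°F

In Celsius: (2198.54 - 491.67) × 5/9 = 948.2611°C.
In Fahrenheit: 948.2611 × 1.8 + 32 = 1738.87°F.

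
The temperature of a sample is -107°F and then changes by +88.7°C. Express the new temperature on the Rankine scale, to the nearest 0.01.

Initial temperature in Celsius: (-107 - 32) × 5/9 = -77.2222°C.
Final Celsius temperature: -77.2222 + 88.7000 = 11.4778°C.
In Rankine: 11.4778 × 1.8 + 491.67 = 512.33°R.

512.33°R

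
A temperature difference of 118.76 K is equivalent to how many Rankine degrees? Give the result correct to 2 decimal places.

213.77°R

An interval of 1 K corresponds to 1.8°R.
118.76 × 1.8 = 213.77.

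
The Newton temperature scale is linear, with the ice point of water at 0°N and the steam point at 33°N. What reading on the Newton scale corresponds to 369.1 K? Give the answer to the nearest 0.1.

First in Celsius: 369.1 - 273.15 = 95.9500°C.
Linearly onto the Newton scale: 0 + (95.9500 / 100) × (33 - 0) = 31.7°N.

31.7°N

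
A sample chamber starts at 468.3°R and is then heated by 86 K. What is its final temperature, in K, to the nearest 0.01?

Initial temperature in Celsius: (468.3 - 491.67) × 5/9 = -12.9833°C.
The 86 K change is an interval; Kelvin and Celsius degrees are the same size, so ΔC = +86°C.
Final Celsius temperature: -12.9833 + 86.0000 = 73.0167°C.
In kelvin: 73.0167 + 273.15 = 346.17 K.

346.17 K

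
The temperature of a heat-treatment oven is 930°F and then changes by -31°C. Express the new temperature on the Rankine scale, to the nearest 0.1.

1333.9°R

Initial temperature in Celsius: (930 - 32) × 5/9 = 498.8889°C.
Final Celsius temperature: 498.8889 - 31.0000 = 467.8889°C.
In Rankine: 467.8889 × 1.8 + 491.67 = 1333.9°R.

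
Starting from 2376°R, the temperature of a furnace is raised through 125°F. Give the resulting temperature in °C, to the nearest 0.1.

1116.3°C

Initial temperature in Celsius: (2376 - 491.67) × 5/9 = 1046.8500°C.
The 125°F change is an interval, so only the factor 5/9 applies: +125 × 5/9 = +69.4444°C.
Final Celsius temperature: 1046.8500 + 69.4444 = 1116.2944°C.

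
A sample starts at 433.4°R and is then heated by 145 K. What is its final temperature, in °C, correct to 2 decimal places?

112.63°C

Initial temperature in Celsius: (433.4 - 491.67) × 5/9 = -32.3722°C.
The 145 K change is an interval; Kelvin and Celsius degrees are the same size, so ΔC = +145°C.
Final Celsius temperature: -32.3722 + 145.0000 = 112.6278°C.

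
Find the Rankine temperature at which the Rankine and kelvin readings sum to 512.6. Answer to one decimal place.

Let R be the Rankine reading. The kelvin reading is K = 5/9·R.
Require R + K = 512.6: (14/9)·R = 512.6.
R = (512.6) / (14/9) = 329.5.

329.5°R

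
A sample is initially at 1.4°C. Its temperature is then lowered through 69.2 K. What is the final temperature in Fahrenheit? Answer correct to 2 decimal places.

The 69.2 K change is an interval; Kelvin and Celsius degrees are the same size, so ΔC = -69.2°C.
Final Celsius temperature: 1.4000 - 69.2000 = -67.8000°C.
In Fahrenheit: -67.8000 × 1.8 + 32 = -90.04°F.

-90.04°F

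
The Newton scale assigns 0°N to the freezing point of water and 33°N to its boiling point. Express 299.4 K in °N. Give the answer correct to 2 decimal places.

First in Celsius: 299.4 - 273.15 = 26.2500°C.
Linearly onto the Newton scale: 0 + (26.2500 / 100) × (33 - 0) = 8.66°N.

8.66°N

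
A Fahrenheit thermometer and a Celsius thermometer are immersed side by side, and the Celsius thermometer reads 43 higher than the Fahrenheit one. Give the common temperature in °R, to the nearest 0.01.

Let x be the Fahrenheit reading; then the Celsius reading is 5/9·x - 17.7778.
(5/9·x - 17.7778) - x = 43  ⇒  (-4/9)·x = 60.7778  ⇒  x = -136.7500°F.
In Celsius: (-136.75 - 32) × 5/9 = -93.7500°C.
In Rankine: -93.7500 × 1.8 + 491.67 = 322.92°R.

322.92°R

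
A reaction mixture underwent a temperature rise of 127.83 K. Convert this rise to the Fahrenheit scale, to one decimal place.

230.1°F

For a temperature interval the offset drops out; only the factor 1.8 applies.
127.83 × 1.8 = 230.1.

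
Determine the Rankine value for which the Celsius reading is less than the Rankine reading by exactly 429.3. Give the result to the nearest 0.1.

351.3°R

Let R be the Rankine reading. The Celsius reading is C = 5/9·R - 273.15.
Require C - R = -429.3: (-4/9)·R - 273.15 = -429.3.
R = (-429.3 + 273.15) / (-4/9) = 351.3.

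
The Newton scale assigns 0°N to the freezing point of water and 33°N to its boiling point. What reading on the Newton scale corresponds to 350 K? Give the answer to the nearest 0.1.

First in Celsius: 350 - 273.15 = 76.8500°C.
Linearly onto the Newton scale: 0 + (76.8500 / 100) × (33 - 0) = 25.4°N.

25.4°N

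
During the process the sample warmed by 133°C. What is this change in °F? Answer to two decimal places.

Only the scale ratio 1.8 matters for a change in temperature.
133 × 1.8 = 239.40.

239.40°F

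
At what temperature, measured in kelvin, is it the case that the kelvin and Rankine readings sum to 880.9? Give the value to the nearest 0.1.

314.6 K

Let K be the kelvin reading. The Rankine reading is R = 1.8·K.
Require K + R = 880.9: (2.8)·K = 880.9.
K = (880.9) / (2.8) = 314.6.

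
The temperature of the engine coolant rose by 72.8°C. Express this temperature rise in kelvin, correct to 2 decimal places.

72.80 K

Celsius and kelvin degrees are the same size, so the interval is unchanged: 72.80.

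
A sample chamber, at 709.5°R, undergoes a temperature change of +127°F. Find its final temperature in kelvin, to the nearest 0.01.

Initial temperature in Celsius: (709.5 - 491.67) × 5/9 = 121.0167°C.
The 127°F change is an interval, so only the factor 5/9 applies: +127 × 5/9 = +70.5556°C.
Final Celsius temperature: 121.0167 + 70.5556 = 191.5722°C.
In kelvin: 191.5722 + 273.15 = 464.72 K.

464.72 K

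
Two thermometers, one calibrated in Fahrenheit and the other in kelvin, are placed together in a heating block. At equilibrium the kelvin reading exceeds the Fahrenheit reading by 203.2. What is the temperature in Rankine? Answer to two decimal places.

Let x be the Fahrenheit reading; then the kelvin reading is 5/9·x + 255.372.
(5/9·x + 255.372) - x = 203.2  ⇒  (-4/9)·x = -52.1722  ⇒  x = 117.3875°F.
In Celsius: (117.3875 - 32) × 5/9 = 47.4375°C.
In Rankine: 47.4375 × 1.8 + 491.67 = 577.06°R.

577.06°R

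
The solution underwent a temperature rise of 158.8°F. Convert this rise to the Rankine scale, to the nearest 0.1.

Fahrenheit and Rankine degrees are the same size, so the interval is unchanged: 158.8.

158.8°R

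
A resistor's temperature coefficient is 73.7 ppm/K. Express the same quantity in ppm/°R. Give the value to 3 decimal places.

The quantity depends on a temperature interval, so only the ratio of degree sizes applies; the offset between the scales is irrelevant.
A change of 1°R is a change of 5/9 K, so per °R the value is 73.7 × 5/9 = 40.944.

40.944 ppm/°R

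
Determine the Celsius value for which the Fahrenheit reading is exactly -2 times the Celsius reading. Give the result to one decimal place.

Let C be the Celsius reading. The Fahrenheit reading is F = 1.8·C + 32.
Require F = -2·C: 1.8·C + 32 = -2·C.
(3.8)·C = -32  ⇒  C = -8.4.

-8.4°C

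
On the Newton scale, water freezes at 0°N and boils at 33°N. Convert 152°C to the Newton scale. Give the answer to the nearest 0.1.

50.2°N

Linearly onto the Newton scale: 0 + (152.0000 / 100) × (33 - 0) = 50.2°N.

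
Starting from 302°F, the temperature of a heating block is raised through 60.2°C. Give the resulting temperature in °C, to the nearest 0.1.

210.2°C

Initial temperature in Celsius: (302 - 32) × 5/9 = 150.0000°C.
Final Celsius temperature: 150.0000 + 60.2000 = 210.2000°C.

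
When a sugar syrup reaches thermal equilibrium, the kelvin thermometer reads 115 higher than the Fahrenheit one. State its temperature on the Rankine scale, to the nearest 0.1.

Let x be the Fahrenheit reading; then the kelvin reading is 5/9·x + 255.372.
(5/9·x + 255.372) - x = 115  ⇒  (-4/9)·x = -140.372  ⇒  x = 315.8375°F.
In Celsius: (315.8375 - 32) × 5/9 = 157.6875°C.
In Rankine: 157.6875 × 1.8 + 491.67 = 775.5°R.

775.5°R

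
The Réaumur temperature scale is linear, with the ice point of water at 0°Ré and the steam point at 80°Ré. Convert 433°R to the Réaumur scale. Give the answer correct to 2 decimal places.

First in Celsius: (433 - 491.67) × 5/9 = -32.5944°C.
Linearly onto the Réaumur scale: 0 + (-32.5944 / 100) × (80 - 0) = -26.08°Ré.

-26.08°Ré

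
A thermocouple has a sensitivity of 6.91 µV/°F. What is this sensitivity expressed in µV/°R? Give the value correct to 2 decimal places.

Since only a temperature interval is involved, the additive offset between the scales drops out.
A change of 1°R is a change of 1°F, so per °R the value is 6.91 × 1 = 6.91.

6.91 µV/°R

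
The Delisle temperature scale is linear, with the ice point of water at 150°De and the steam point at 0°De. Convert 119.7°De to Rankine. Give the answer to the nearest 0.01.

Linear interpolation between the fixed points: C = (119.7 - 150) × 100 / (0 - 150) = 20.2000°C.
Then 20.2000 × 1.8 + 491.67 = 528.03°R.

528.03°R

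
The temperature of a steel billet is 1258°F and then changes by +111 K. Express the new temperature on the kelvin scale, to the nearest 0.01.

1065.26 K

Initial temperature in Celsius: (1258 - 32) × 5/9 = 681.1111°C.
The 111 K change is an interval; Kelvin and Celsius degrees are the same size, so ΔC = +111°C.
Final Celsius temperature: 681.1111 + 111.0000 = 792.1111°C.
In kelvin: 792.1111 + 273.15 = 1065.26 K.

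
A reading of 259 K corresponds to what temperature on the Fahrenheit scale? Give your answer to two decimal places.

6.53°F

In Celsius: 259 - 273.15 = -14.1500°C.
In Fahrenheit: -14.1500 × 1.8 + 32 = 6.53°F.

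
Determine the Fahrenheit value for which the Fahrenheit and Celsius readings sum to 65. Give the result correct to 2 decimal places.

53.21°F

Let F be the Fahrenheit reading. The Celsius reading is C = 5/9·F - 17.7778.
Require F + C = 65: (14/9)·F - 17.7778 = 65.
F = (65 + 17.7778) / (14/9) = 53.21.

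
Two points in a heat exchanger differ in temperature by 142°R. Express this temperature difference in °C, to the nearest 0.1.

An interval of 1°R corresponds to 5/9°C.
142 × 5/9 = 78.9.

78.9°C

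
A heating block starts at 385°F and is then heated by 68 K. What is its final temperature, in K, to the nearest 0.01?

Initial temperature in Celsius: (385 - 32) × 5/9 = 196.1111°C.
The 68 K change is an interval; Kelvin and Celsius degrees are the same size, so ΔC = +68°C.
Final Celsius temperature: 196.1111 + 68.0000 = 264.1111°C.
In kelvin: 264.1111 + 273.15 = 537.26 K.

537.26 K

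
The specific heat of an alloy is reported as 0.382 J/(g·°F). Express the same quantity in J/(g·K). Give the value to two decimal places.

The quantity depends on a temperature interval, so only the ratio of degree sizes applies; the offset between the scales is irrelevant.
A change of 1 K is a change of 1.8°F, so per K the value is 0.382 × 1.8 = 0.69.

0.69 J/(g·K)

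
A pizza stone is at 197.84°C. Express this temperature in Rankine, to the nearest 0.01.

In Rankine: 197.8400 × 1.8 + 491.67 = 847.78°R.

847.78°R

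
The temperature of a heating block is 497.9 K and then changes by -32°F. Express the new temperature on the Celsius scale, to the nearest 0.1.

Initial temperature in Celsius: 497.9 - 273.15 = 224.7500°C.
The 32°F change is an interval, so only the factor 5/9 applies: -32 × 5/9 = -17.7778°C.
Final Celsius temperature: 224.7500 - 17.7778 = 206.9722°C.

207.0°C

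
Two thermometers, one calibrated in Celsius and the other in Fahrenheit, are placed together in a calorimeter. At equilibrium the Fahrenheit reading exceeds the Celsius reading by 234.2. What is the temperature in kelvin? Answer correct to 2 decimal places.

Let x be the Celsius reading; then the Fahrenheit reading is 1.8·x + 32.
(1.8·x + 32) - x = 234.2  ⇒  (0.8)·x = 202.2  ⇒  x = 252.7500°C.
In kelvin: 252.7500 + 273.15 = 525.90 K.

525.90 K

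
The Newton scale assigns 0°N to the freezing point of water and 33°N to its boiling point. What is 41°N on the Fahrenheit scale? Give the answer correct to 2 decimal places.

Linear interpolation between the fixed points: C = (41 - 0) × 100 / (33 - 0) = 124.2424°C.
Then 124.2424 × 1.8 + 32 = 255.64°F.

255.64°F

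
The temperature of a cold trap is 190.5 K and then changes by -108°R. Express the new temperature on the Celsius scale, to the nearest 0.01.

-142.65°C

Initial temperature in Celsius: 190.5 - 273.15 = -82.6500°C.
The 108°R change is an interval, so only the factor 5/9 applies: -108 × 5/9 = -60.0000°C.
Final Celsius temperature: -82.6500 - 60.0000 = -142.6500°C.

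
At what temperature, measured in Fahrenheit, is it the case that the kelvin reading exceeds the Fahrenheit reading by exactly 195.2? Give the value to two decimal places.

Let F be the Fahrenheit reading. The kelvin reading is K = 5/9·F + 255.372.
Require K - F = 195.2: (-4/9)·F + 255.372 = 195.2.
F = (195.2 - 255.372) / (-4/9) = 135.39.

135.39°F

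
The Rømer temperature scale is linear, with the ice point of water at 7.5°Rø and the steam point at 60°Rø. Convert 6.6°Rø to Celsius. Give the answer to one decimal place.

Linear interpolation between the fixed points: C = (6.6 - 7.5) × 100 / (60 - 7.5) = -1.7143°C.

-1.7°C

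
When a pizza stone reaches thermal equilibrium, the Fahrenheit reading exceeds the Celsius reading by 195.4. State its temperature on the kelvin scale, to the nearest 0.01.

Let x be the Celsius reading; then the Fahrenheit reading is 1.8·x + 32.
(1.8·x + 32) - x = 195.4  ⇒  (0.8)·x = 163.4  ⇒  x = 204.2500°C.
In kelvin: 204.2500 + 273.15 = 477.40 K.

477.40 K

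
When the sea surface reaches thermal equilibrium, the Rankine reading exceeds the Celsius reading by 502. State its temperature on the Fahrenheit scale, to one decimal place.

Let x be the Celsius reading; then the Rankine reading is 1.8·x + 491.67.
(1.8·x + 491.67) - x = 502  ⇒  (0.8)·x = 10.33  ⇒  x = 12.9125°C.
In Fahrenheit: 12.9125 × 1.8 + 32 = 55.2°F.

55.2°F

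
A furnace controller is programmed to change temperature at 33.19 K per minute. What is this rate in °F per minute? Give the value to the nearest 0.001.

The quantity depends on a temperature interval, so only the ratio of degree sizes applies; the offset between the scales is irrelevant.
A change of 1 K is a change of 1.8°F, so 33.19 × 1.8 = 59.742.

59.742 °F/minute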